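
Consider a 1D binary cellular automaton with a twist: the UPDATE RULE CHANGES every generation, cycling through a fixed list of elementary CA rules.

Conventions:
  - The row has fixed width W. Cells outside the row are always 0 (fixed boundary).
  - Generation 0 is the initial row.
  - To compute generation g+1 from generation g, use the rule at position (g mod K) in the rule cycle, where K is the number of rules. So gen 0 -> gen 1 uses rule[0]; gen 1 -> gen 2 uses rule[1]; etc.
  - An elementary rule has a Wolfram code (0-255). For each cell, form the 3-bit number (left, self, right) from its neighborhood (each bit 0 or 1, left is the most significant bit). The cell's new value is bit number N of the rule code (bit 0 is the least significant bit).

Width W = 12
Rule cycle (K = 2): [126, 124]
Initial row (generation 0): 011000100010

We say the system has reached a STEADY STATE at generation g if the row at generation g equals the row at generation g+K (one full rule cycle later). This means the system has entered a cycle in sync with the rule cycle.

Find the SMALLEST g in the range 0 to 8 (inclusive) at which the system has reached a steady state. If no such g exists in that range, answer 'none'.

Answer: 1

Derivation:
Gen 0: 011000100010
Gen 1 (rule 126): 111101110111
Gen 2 (rule 124): 100111011101
Gen 3 (rule 126): 111101110111
Gen 4 (rule 124): 100111011101
Gen 5 (rule 126): 111101110111
Gen 6 (rule 124): 100111011101
Gen 7 (rule 126): 111101110111
Gen 8 (rule 124): 100111011101
Gen 9 (rule 126): 111101110111
Gen 10 (rule 124): 100111011101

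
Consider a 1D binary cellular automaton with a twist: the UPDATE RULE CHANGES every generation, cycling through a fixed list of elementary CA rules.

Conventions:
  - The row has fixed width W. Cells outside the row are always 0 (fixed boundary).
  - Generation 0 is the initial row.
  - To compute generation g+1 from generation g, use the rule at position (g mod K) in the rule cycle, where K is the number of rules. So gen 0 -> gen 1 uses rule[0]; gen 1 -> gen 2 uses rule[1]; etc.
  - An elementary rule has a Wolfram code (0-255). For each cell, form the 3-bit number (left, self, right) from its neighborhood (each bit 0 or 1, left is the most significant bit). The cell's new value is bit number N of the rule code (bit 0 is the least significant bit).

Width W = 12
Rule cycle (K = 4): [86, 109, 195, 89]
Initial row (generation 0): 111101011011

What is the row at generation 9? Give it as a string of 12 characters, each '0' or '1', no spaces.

Gen 0: 111101011011
Gen 1 (rule 86): 000101001001
Gen 2 (rule 109): 110111001001
Gen 3 (rule 195): 010011010010
Gen 4 (rule 89): 001011001001
Gen 5 (rule 86): 011001111111
Gen 6 (rule 109): 011001000001
Gen 7 (rule 195): 101010011110
Gen 8 (rule 89): 000001010011
Gen 9 (rule 86): 000011011101

Answer: 000011011101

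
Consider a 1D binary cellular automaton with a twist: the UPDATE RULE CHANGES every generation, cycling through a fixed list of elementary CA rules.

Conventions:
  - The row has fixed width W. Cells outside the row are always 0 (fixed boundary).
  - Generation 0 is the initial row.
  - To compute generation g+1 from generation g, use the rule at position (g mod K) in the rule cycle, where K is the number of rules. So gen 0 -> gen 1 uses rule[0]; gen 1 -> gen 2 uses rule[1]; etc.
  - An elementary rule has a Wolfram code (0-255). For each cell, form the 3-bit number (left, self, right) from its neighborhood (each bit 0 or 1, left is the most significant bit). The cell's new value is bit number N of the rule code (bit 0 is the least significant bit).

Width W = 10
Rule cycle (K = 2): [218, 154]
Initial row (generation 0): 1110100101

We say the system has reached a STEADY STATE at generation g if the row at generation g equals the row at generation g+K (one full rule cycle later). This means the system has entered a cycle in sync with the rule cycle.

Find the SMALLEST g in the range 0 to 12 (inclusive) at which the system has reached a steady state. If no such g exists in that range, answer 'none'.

Answer: none

Derivation:
Gen 0: 1110100101
Gen 1 (rule 218): 1110011000
Gen 2 (rule 154): 1101110100
Gen 3 (rule 218): 1101110010
Gen 4 (rule 154): 1001101101
Gen 5 (rule 218): 0111101100
Gen 6 (rule 154): 1111001010
Gen 7 (rule 218): 1111110001
Gen 8 (rule 154): 1111101010
Gen 9 (rule 218): 1111100001
Gen 10 (rule 154): 1111010010
Gen 11 (rule 218): 1111001101
Gen 12 (rule 154): 1110111000
Gen 13 (rule 218): 1110111100
Gen 14 (rule 154): 1100111010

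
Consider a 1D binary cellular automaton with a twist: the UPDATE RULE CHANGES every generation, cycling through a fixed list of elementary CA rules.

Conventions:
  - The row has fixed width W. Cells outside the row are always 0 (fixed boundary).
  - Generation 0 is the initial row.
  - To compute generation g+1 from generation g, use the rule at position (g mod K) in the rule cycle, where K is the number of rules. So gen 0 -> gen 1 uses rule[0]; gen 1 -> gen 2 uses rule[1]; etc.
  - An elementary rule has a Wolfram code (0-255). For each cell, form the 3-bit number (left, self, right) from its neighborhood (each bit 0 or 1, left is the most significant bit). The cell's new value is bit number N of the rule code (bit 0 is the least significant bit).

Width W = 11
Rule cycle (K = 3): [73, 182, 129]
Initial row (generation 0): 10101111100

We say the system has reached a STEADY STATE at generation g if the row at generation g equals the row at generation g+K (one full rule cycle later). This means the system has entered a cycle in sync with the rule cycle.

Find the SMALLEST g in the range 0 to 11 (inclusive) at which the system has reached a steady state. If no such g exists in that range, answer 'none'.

Answer: none

Derivation:
Gen 0: 10101111100
Gen 1 (rule 73): 00001000101
Gen 2 (rule 182): 00011101111
Gen 3 (rule 129): 11001000110
Gen 4 (rule 73): 11000010110
Gen 5 (rule 182): 00100111001
Gen 6 (rule 129): 10000010000
Gen 7 (rule 73): 00111000111
Gen 8 (rule 182): 01010101010
Gen 9 (rule 129): 00000000000
Gen 10 (rule 73): 11111111111
Gen 11 (rule 182): 01111111110
Gen 12 (rule 129): 00111111100
Gen 13 (rule 73): 10100000101
Gen 14 (rule 182): 11110001111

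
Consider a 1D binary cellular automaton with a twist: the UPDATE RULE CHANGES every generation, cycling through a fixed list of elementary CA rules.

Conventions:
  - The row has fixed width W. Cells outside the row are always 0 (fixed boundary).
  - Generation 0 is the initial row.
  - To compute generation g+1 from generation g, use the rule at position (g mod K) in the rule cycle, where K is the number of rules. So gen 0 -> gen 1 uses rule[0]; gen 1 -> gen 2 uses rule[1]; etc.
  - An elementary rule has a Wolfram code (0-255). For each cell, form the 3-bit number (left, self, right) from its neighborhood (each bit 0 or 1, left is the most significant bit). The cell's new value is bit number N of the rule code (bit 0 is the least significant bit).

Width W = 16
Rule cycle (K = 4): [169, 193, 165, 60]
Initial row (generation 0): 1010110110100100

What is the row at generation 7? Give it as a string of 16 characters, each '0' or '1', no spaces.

Answer: 0000100010001011

Derivation:
Gen 0: 1010110110100100
Gen 1 (rule 169): 0101101101000001
Gen 2 (rule 193): 0000100100011100
Gen 3 (rule 165): 1110100101001001
Gen 4 (rule 60): 1001110111101101
Gen 5 (rule 169): 0001101111011010
Gen 6 (rule 193): 1100100111001000
Gen 7 (rule 165): 0000100010001011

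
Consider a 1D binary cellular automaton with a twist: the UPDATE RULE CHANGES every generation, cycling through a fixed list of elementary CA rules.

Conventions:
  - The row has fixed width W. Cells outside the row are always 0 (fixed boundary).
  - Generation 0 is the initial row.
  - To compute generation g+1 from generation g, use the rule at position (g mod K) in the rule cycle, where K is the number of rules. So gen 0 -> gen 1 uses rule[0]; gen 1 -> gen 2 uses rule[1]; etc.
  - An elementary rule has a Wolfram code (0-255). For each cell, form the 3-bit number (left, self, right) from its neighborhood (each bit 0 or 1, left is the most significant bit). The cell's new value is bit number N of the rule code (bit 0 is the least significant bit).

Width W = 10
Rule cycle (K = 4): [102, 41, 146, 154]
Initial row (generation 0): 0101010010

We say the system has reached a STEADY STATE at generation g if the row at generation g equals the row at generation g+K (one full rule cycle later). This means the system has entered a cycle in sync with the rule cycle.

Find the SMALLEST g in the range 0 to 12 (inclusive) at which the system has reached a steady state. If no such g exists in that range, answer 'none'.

Gen 0: 0101010010
Gen 1 (rule 102): 1111110110
Gen 2 (rule 41): 1000001100
Gen 3 (rule 146): 0100010010
Gen 4 (rule 154): 1010101101
Gen 5 (rule 102): 1111110111
Gen 6 (rule 41): 1000001100
Gen 7 (rule 146): 0100010010
Gen 8 (rule 154): 1010101101
Gen 9 (rule 102): 1111110111
Gen 10 (rule 41): 1000001100
Gen 11 (rule 146): 0100010010
Gen 12 (rule 154): 1010101101
Gen 13 (rule 102): 1111110111
Gen 14 (rule 41): 1000001100
Gen 15 (rule 146): 0100010010
Gen 16 (rule 154): 1010101101

Answer: 2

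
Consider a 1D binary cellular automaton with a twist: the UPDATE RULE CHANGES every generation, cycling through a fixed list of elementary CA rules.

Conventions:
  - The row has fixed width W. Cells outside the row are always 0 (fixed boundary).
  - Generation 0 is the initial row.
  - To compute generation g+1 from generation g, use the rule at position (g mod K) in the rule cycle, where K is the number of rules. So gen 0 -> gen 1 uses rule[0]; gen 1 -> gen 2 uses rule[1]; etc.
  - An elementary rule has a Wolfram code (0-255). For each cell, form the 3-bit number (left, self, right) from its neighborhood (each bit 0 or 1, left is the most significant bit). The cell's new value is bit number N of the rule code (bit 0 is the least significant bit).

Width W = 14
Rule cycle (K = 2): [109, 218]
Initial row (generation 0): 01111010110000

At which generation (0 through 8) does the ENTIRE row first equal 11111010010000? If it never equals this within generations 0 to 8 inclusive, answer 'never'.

Gen 0: 01111010110000
Gen 1 (rule 109): 01001111110111
Gen 2 (rule 218): 10111111110111
Gen 3 (rule 109): 11100000011101
Gen 4 (rule 218): 11110000111100
Gen 5 (rule 109): 10010110100101
Gen 6 (rule 218): 01100110011000
Gen 7 (rule 109): 01100110011011
Gen 8 (rule 218): 11111111111011

Answer: never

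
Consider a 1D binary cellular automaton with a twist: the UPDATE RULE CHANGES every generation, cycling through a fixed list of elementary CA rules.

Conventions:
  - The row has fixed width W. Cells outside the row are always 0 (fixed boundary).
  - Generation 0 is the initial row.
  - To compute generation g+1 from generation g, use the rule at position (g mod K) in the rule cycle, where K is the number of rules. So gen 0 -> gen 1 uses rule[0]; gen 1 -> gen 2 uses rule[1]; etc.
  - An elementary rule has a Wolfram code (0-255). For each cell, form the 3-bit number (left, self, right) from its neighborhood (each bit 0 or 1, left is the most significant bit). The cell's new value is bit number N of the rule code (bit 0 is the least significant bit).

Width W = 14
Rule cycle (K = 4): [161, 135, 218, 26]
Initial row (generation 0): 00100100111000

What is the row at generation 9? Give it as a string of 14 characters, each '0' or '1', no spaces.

Gen 0: 00100100111000
Gen 1 (rule 161): 10000000010011
Gen 2 (rule 135): 10111111110100
Gen 3 (rule 218): 00111111110010
Gen 4 (rule 26): 01100000001101
Gen 5 (rule 161): 00001111100010
Gen 6 (rule 135): 11110111001110
Gen 7 (rule 218): 11110111111111
Gen 8 (rule 26): 10000100000000
Gen 9 (rule 161): 00110001111111

Answer: 00110001111111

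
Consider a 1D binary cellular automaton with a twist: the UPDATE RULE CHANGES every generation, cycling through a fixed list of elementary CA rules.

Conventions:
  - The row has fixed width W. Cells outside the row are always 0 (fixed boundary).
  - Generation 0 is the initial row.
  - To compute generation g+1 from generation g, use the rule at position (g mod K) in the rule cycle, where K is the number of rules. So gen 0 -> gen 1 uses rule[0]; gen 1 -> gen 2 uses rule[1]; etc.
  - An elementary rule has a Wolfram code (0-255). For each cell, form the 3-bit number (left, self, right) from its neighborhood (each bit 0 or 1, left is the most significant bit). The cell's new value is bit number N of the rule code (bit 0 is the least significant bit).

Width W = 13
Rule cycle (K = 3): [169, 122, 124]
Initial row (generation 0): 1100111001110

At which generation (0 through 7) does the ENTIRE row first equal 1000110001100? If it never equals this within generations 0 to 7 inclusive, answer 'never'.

Answer: 1

Derivation:
Gen 0: 1100111001110
Gen 1 (rule 169): 1000110001100
Gen 2 (rule 122): 0101111011110
Gen 3 (rule 124): 0111001110011
Gen 4 (rule 169): 0110001100010
Gen 5 (rule 122): 1111011110101
Gen 6 (rule 124): 1001110011111
Gen 7 (rule 169): 0001100011110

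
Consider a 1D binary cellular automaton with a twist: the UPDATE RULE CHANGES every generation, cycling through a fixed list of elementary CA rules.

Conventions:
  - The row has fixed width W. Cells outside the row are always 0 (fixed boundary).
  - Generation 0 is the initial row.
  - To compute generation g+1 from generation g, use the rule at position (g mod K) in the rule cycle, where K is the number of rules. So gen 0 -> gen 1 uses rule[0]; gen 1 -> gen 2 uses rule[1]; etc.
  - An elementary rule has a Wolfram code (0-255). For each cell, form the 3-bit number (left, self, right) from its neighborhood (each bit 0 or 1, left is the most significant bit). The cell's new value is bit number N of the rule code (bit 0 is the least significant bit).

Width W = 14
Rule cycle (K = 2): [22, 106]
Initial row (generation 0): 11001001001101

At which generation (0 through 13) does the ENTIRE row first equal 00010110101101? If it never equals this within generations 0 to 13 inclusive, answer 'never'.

Answer: never

Derivation:
Gen 0: 11001001001101
Gen 1 (rule 22): 00111111110001
Gen 2 (rule 106): 01100000010010
Gen 3 (rule 22): 10010000111111
Gen 4 (rule 106): 00100001100001
Gen 5 (rule 22): 01110010010011
Gen 6 (rule 106): 11010100100111
Gen 7 (rule 22): 00010111111000
Gen 8 (rule 106): 00101100001000
Gen 9 (rule 22): 01100010011100
Gen 10 (rule 106): 11100100110100
Gen 11 (rule 22): 00011111000110
Gen 12 (rule 106): 00110001001110
Gen 13 (rule 22): 01001011110001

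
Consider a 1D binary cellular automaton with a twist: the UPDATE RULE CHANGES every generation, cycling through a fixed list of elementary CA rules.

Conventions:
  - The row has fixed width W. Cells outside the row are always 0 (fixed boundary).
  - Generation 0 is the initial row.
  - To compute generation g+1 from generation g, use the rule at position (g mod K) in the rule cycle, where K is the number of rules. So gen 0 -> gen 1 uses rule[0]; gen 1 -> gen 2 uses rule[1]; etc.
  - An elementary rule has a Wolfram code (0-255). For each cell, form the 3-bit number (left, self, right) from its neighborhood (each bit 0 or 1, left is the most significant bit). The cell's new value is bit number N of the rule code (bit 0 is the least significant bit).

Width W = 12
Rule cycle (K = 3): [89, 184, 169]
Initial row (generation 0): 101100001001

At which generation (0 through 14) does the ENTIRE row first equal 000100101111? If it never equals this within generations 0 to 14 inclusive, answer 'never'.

Answer: 10

Derivation:
Gen 0: 101100001001
Gen 1 (rule 89): 001111100100
Gen 2 (rule 184): 001111010010
Gen 3 (rule 169): 101110100000
Gen 4 (rule 89): 001010011111
Gen 5 (rule 184): 000101011110
Gen 6 (rule 169): 110010111100
Gen 7 (rule 89): 111000100111
Gen 8 (rule 184): 110100010110
Gen 9 (rule 169): 101001001100
Gen 10 (rule 89): 000100101111
Gen 11 (rule 184): 000010011110
Gen 12 (rule 169): 111000011100
Gen 13 (rule 89): 101111010111
Gen 14 (rule 184): 011110101110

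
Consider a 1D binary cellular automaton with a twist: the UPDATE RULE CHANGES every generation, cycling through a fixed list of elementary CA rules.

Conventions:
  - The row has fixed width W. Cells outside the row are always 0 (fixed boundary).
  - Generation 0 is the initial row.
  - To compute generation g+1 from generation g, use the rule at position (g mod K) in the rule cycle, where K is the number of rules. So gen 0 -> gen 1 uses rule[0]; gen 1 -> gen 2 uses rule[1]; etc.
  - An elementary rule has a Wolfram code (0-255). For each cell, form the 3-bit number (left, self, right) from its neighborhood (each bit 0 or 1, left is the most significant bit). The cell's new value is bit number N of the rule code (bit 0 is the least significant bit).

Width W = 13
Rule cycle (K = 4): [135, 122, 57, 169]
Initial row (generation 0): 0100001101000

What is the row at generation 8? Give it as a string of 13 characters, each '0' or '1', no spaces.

Answer: 0101010101001

Derivation:
Gen 0: 0100001101000
Gen 1 (rule 135): 1101110001011
Gen 2 (rule 122): 1111011010111
Gen 3 (rule 57): 1000110101100
Gen 4 (rule 169): 0010101011001
Gen 5 (rule 135): 1110101000011
Gen 6 (rule 122): 1011010100111
Gen 7 (rule 57): 0110101010100
Gen 8 (rule 169): 0101010101001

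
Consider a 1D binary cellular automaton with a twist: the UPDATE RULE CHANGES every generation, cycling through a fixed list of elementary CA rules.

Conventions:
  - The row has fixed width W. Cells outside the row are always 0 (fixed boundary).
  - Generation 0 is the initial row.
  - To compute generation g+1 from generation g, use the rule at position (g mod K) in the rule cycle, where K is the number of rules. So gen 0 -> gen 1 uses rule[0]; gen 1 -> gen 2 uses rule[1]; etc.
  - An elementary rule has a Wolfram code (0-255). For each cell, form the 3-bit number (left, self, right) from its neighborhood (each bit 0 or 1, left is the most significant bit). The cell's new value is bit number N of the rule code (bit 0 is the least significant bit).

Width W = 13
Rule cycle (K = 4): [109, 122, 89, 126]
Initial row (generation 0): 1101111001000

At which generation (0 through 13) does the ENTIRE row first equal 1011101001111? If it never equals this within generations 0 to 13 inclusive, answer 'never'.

Answer: never

Derivation:
Gen 0: 1101111001000
Gen 1 (rule 109): 1111001001011
Gen 2 (rule 122): 1001110110111
Gen 3 (rule 89): 0101010110101
Gen 4 (rule 126): 1111111111111
Gen 5 (rule 109): 1000000000001
Gen 6 (rule 122): 0100000000010
Gen 7 (rule 89): 0011111111001
Gen 8 (rule 126): 0110000001111
Gen 9 (rule 109): 0110111101001
Gen 10 (rule 122): 1111100110110
Gen 11 (rule 89): 1000110110111
Gen 12 (rule 126): 1101111111101
Gen 13 (rule 109): 1111000000111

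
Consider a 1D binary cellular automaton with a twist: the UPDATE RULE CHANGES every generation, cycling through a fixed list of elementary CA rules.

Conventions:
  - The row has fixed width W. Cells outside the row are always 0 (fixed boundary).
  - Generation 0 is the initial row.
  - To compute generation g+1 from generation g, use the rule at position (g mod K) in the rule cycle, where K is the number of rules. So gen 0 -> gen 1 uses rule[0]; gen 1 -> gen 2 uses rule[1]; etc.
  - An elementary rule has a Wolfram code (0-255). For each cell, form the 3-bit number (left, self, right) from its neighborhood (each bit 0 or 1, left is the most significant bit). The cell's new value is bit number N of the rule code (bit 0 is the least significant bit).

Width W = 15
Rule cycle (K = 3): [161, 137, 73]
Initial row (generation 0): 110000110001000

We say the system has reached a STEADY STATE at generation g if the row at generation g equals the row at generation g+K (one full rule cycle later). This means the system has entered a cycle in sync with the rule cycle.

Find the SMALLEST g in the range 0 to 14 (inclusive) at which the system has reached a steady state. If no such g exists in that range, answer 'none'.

Answer: none

Derivation:
Gen 0: 110000110001000
Gen 1 (rule 161): 000110000100011
Gen 2 (rule 137): 110100110001010
Gen 3 (rule 73): 110000110100000
Gen 4 (rule 161): 000110001001111
Gen 5 (rule 137): 110100100001110
Gen 6 (rule 73): 110000001101010
Gen 7 (rule 161): 000111100010100
Gen 8 (rule 137): 110111001000001
Gen 9 (rule 73): 110101000011100
Gen 10 (rule 161): 001010011001001
Gen 11 (rule 137): 100000010000000
Gen 12 (rule 73): 001111000111111
Gen 13 (rule 161): 100110010011110
Gen 14 (rule 137): 000100000011100
Gen 15 (rule 73): 110001111010101
Gen 16 (rule 161): 000100110101010
Gen 17 (rule 137): 110000100000000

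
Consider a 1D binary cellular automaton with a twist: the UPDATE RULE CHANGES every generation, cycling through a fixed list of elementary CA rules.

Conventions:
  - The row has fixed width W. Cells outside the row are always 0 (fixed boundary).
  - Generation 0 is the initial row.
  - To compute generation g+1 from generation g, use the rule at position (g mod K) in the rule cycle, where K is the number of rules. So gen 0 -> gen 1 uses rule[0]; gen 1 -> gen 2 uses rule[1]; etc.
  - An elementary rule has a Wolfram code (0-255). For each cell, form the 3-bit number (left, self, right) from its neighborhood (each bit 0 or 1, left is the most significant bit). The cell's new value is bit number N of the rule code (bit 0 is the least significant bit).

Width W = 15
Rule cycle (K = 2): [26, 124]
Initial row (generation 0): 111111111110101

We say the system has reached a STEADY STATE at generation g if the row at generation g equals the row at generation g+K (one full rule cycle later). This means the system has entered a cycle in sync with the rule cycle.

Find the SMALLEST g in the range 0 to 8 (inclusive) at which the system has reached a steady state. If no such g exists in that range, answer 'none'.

Answer: none

Derivation:
Gen 0: 111111111110101
Gen 1 (rule 26): 100000000000000
Gen 2 (rule 124): 110000000000000
Gen 3 (rule 26): 101000000000000
Gen 4 (rule 124): 111100000000000
Gen 5 (rule 26): 100010000000000
Gen 6 (rule 124): 110011000000000
Gen 7 (rule 26): 101110100000000
Gen 8 (rule 124): 111011110000000
Gen 9 (rule 26): 100010001000000
Gen 10 (rule 124): 110011001100000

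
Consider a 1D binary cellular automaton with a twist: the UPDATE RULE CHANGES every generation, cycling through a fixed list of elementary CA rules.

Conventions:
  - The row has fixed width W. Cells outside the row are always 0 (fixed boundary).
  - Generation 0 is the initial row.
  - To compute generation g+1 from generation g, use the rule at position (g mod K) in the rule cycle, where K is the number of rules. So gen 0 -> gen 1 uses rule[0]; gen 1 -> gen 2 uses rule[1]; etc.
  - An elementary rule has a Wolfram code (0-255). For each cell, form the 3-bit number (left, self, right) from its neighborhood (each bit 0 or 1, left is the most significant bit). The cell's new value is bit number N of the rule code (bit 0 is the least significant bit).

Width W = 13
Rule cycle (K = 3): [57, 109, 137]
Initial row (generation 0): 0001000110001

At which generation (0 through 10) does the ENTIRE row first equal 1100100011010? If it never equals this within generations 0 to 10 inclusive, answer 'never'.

Answer: never

Derivation:
Gen 0: 0001000110001
Gen 1 (rule 57): 1100110101100
Gen 2 (rule 109): 1100111111101
Gen 3 (rule 137): 1000111111000
Gen 4 (rule 57): 0110100000111
Gen 5 (rule 109): 0111101110101
Gen 6 (rule 137): 0111001100000
Gen 7 (rule 57): 0100101011111
Gen 8 (rule 109): 0100111110001
Gen 9 (rule 137): 0000111100100
Gen 10 (rule 57): 1110100010011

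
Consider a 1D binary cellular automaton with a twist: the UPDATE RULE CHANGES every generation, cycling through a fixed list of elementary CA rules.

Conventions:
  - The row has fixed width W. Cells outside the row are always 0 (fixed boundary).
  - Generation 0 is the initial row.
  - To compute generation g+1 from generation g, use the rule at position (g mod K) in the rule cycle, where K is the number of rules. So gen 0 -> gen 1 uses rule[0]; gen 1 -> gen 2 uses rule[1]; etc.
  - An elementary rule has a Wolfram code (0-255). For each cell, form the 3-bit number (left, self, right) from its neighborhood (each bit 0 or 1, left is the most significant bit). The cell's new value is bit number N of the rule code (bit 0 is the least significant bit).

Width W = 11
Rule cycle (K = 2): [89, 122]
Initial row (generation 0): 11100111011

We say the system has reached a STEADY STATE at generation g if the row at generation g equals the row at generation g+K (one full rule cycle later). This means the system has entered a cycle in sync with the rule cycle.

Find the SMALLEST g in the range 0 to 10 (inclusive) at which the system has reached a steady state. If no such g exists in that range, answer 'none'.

Gen 0: 11100111011
Gen 1 (rule 89): 10110101011
Gen 2 (rule 122): 01111010111
Gen 3 (rule 89): 01001000101
Gen 4 (rule 122): 10110101010
Gen 5 (rule 89): 00110000001
Gen 6 (rule 122): 01111000010
Gen 7 (rule 89): 01001111001
Gen 8 (rule 122): 10111001110
Gen 9 (rule 89): 00101101011
Gen 10 (rule 122): 01011110111
Gen 11 (rule 89): 00010010101
Gen 12 (rule 122): 00101101010

Answer: none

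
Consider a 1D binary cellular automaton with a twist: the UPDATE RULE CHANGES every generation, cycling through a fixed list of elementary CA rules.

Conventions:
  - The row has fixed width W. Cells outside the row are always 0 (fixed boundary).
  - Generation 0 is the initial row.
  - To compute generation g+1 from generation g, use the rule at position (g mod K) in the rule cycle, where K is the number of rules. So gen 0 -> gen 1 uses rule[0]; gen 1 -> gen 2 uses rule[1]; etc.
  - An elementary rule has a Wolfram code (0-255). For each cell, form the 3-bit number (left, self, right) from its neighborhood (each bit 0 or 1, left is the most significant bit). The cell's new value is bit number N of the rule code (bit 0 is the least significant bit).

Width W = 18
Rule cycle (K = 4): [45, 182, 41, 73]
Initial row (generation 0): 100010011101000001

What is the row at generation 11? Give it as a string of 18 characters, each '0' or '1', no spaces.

Gen 0: 100010011101000001
Gen 1 (rule 45): 101010010011011101
Gen 2 (rule 182): 111111111100101011
Gen 3 (rule 41): 100000000000010110
Gen 4 (rule 73): 001111111111000110
Gen 5 (rule 45): 101000000000010100
Gen 6 (rule 182): 111100000000111110
Gen 7 (rule 41): 100001111110100000
Gen 8 (rule 73): 001101000010001111
Gen 9 (rule 45): 101011011010101000
Gen 10 (rule 182): 111100100111111100
Gen 11 (rule 41): 100000000100000001

Answer: 100000000100000001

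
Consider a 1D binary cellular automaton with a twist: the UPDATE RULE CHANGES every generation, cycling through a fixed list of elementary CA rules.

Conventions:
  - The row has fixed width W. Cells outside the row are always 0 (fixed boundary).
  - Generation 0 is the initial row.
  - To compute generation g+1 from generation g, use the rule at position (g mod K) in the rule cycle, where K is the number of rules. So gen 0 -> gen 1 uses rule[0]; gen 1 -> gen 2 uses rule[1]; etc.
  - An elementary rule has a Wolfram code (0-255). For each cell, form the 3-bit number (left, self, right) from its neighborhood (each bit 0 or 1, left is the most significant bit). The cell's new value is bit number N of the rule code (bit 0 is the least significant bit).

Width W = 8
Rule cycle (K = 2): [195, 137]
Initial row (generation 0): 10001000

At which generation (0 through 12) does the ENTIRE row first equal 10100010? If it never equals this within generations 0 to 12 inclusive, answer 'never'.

Answer: 2

Derivation:
Gen 0: 10001000
Gen 1 (rule 195): 00110011
Gen 2 (rule 137): 10100010
Gen 3 (rule 195): 00001100
Gen 4 (rule 137): 11101001
Gen 5 (rule 195): 01100010
Gen 6 (rule 137): 01001000
Gen 7 (rule 195): 10010011
Gen 8 (rule 137): 00000010
Gen 9 (rule 195): 11111100
Gen 10 (rule 137): 11111001
Gen 11 (rule 195): 01111010
Gen 12 (rule 137): 01110000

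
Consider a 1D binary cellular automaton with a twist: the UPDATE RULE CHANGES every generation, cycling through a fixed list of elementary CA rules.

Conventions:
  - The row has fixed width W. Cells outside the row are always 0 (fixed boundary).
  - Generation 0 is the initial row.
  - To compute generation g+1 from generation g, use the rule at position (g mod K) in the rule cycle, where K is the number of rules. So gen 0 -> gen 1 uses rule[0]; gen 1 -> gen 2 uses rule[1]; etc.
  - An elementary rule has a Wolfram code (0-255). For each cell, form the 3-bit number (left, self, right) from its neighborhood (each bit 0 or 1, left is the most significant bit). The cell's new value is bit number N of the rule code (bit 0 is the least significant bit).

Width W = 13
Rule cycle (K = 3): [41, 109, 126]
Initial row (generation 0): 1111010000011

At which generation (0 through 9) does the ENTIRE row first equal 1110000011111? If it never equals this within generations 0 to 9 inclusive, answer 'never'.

Gen 0: 1111010000011
Gen 1 (rule 41): 1000100111010
Gen 2 (rule 109): 1010100101110
Gen 3 (rule 126): 1111111111011
Gen 4 (rule 41): 1000000000110
Gen 5 (rule 109): 1011111110110
Gen 6 (rule 126): 1110000011111
Gen 7 (rule 41): 1000111010000
Gen 8 (rule 109): 1010101110111
Gen 9 (rule 126): 1111111011101

Answer: 6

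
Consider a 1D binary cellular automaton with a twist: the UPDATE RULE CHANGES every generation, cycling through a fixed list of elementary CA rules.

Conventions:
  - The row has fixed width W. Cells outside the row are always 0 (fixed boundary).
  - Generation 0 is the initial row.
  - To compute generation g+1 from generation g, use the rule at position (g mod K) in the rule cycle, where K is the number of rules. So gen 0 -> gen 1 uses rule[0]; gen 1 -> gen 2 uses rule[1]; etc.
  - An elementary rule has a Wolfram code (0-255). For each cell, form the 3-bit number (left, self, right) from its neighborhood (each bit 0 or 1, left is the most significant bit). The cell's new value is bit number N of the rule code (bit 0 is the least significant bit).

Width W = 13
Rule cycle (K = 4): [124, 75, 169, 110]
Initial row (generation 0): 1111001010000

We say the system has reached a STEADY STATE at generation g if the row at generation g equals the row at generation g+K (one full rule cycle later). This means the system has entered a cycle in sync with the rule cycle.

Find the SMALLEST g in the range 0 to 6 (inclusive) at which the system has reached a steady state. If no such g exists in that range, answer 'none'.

Answer: none

Derivation:
Gen 0: 1111001010000
Gen 1 (rule 124): 1001101111000
Gen 2 (rule 75): 0011101001011
Gen 3 (rule 169): 1011010000110
Gen 4 (rule 110): 1111110001110
Gen 5 (rule 124): 1000011001011
Gen 6 (rule 75): 0011111010011
Gen 7 (rule 169): 1011110100010
Gen 8 (rule 110): 1110011100110
Gen 9 (rule 124): 1011010110111
Gen 10 (rule 75): 0011000110101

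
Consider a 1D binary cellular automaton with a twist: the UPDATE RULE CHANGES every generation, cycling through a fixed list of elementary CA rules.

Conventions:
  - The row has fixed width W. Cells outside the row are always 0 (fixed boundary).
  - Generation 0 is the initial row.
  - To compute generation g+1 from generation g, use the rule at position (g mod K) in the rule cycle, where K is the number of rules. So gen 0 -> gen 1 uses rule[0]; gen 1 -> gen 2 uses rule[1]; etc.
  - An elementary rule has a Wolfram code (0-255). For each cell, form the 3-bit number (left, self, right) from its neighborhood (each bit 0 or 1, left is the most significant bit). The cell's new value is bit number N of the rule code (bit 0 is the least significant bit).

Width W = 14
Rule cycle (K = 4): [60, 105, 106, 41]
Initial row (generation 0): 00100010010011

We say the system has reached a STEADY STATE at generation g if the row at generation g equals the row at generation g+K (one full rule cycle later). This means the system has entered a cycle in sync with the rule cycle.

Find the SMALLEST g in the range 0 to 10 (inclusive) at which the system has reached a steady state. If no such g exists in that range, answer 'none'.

Gen 0: 00100010010011
Gen 1 (rule 60): 00110011011010
Gen 2 (rule 105): 10110011111100
Gen 3 (rule 106): 01110110000100
Gen 4 (rule 41): 01001100110001
Gen 5 (rule 60): 01101010101001
Gen 6 (rule 105): 01110101010000
Gen 7 (rule 106): 11011010100000
Gen 8 (rule 41): 10110101001111
Gen 9 (rule 60): 11101111101000
Gen 10 (rule 105): 10111000110011
Gen 11 (rule 106): 01101001110111
Gen 12 (rule 41): 01010001001100
Gen 13 (rule 60): 01111001101010
Gen 14 (rule 105): 01001001110100

Answer: none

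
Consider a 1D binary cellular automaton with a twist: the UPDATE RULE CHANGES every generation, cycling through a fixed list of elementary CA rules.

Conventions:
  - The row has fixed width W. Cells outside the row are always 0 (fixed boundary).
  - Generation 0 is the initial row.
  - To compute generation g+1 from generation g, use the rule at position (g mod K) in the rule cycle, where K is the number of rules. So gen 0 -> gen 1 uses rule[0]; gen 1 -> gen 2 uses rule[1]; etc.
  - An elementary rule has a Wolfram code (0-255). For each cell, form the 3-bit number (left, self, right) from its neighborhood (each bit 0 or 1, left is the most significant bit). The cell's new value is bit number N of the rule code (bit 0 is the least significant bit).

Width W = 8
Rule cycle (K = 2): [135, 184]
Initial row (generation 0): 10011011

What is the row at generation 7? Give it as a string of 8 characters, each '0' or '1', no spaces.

Answer: 11010110

Derivation:
Gen 0: 10011011
Gen 1 (rule 135): 10100000
Gen 2 (rule 184): 01010000
Gen 3 (rule 135): 11010111
Gen 4 (rule 184): 10101110
Gen 5 (rule 135): 10100100
Gen 6 (rule 184): 01010010
Gen 7 (rule 135): 11010110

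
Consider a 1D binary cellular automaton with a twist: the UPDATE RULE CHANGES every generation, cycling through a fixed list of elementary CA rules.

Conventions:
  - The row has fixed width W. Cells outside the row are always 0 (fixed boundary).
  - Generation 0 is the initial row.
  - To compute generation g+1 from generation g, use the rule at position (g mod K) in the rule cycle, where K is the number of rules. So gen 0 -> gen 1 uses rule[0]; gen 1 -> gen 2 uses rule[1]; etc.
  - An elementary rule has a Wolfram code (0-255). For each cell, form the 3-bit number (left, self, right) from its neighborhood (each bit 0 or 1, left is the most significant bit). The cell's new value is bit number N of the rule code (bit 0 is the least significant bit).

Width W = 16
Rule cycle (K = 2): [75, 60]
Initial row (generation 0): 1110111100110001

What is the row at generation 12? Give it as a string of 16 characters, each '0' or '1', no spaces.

Answer: 0000110111100000

Derivation:
Gen 0: 1110111100110001
Gen 1 (rule 75): 1010100101110110
Gen 2 (rule 60): 1111110111001101
Gen 3 (rule 75): 1000010101011100
Gen 4 (rule 60): 1100011111110010
Gen 5 (rule 75): 1101110000010100
Gen 6 (rule 60): 1011001000011110
Gen 7 (rule 75): 0011010011110010
Gen 8 (rule 60): 0010111010001011
Gen 9 (rule 75): 1100101000110011
Gen 10 (rule 60): 1010111100101010
Gen 11 (rule 75): 0000100101000000
Gen 12 (rule 60): 0000110111100000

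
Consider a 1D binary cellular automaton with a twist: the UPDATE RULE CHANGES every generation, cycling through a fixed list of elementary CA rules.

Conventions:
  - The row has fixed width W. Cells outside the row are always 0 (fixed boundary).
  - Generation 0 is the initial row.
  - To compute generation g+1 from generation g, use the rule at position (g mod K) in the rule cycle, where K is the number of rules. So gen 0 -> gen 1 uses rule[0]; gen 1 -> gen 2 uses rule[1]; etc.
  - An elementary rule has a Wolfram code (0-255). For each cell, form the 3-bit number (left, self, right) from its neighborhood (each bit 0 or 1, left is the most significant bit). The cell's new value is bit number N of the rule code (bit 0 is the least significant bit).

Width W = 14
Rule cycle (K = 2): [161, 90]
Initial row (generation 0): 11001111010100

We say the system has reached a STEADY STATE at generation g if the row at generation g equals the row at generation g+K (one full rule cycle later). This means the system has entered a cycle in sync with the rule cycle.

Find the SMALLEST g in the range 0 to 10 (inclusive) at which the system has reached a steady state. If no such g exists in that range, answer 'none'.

Answer: none

Derivation:
Gen 0: 11001111010100
Gen 1 (rule 161): 00000110101001
Gen 2 (rule 90): 00001110000110
Gen 3 (rule 161): 11100100110000
Gen 4 (rule 90): 10111011111000
Gen 5 (rule 161): 01010101110011
Gen 6 (rule 90): 10000001011111
Gen 7 (rule 161): 00111100101110
Gen 8 (rule 90): 01100111001011
Gen 9 (rule 161): 00000010000100
Gen 10 (rule 90): 00000101001010
Gen 11 (rule 161): 11110010000100
Gen 12 (rule 90): 10011101001010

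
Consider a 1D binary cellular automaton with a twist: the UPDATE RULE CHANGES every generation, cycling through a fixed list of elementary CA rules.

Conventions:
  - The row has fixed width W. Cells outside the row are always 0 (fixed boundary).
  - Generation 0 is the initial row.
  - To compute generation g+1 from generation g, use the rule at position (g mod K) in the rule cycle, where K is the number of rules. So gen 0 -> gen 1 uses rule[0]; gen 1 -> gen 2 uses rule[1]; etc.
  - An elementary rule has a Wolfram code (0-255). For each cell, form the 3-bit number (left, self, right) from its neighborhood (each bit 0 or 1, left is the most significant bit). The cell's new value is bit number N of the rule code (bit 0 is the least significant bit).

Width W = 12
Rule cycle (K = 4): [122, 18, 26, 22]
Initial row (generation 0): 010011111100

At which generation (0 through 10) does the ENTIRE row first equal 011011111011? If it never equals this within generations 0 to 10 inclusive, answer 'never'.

Answer: never

Derivation:
Gen 0: 010011111100
Gen 1 (rule 122): 101110000110
Gen 2 (rule 18): 000001001001
Gen 3 (rule 26): 000010110110
Gen 4 (rule 22): 000110000001
Gen 5 (rule 122): 001111000010
Gen 6 (rule 18): 010000100101
Gen 7 (rule 26): 101001011000
Gen 8 (rule 22): 101111000100
Gen 9 (rule 122): 011001101010
Gen 10 (rule 18): 100110000001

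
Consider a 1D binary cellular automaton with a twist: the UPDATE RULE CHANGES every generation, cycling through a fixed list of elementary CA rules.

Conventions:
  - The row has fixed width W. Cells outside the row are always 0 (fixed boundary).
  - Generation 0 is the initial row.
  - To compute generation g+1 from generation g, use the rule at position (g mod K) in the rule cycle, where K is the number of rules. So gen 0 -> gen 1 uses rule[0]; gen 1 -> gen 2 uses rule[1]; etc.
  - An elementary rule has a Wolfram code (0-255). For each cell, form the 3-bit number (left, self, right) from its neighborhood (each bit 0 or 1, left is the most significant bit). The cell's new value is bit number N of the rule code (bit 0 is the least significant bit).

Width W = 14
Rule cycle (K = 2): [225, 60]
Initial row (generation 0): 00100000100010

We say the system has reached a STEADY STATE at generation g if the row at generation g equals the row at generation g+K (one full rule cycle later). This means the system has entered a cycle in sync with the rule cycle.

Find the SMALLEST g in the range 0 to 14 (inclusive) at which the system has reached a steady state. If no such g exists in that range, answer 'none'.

Gen 0: 00100000100010
Gen 1 (rule 225): 10001110001000
Gen 2 (rule 60): 11001001001100
Gen 3 (rule 225): 01000000000101
Gen 4 (rule 60): 01100000000111
Gen 5 (rule 225): 00101111110011
Gen 6 (rule 60): 00111000001010
Gen 7 (rule 225): 10011011100100
Gen 8 (rule 60): 11010110010110
Gen 9 (rule 225): 01101010001010
Gen 10 (rule 60): 01011111001111
Gen 11 (rule 225): 00101111000111
Gen 12 (rule 60): 00111000100100
Gen 13 (rule 225): 10011010000001
Gen 14 (rule 60): 11010111000001
Gen 15 (rule 225): 01101011011100
Gen 16 (rule 60): 01011110110010

Answer: none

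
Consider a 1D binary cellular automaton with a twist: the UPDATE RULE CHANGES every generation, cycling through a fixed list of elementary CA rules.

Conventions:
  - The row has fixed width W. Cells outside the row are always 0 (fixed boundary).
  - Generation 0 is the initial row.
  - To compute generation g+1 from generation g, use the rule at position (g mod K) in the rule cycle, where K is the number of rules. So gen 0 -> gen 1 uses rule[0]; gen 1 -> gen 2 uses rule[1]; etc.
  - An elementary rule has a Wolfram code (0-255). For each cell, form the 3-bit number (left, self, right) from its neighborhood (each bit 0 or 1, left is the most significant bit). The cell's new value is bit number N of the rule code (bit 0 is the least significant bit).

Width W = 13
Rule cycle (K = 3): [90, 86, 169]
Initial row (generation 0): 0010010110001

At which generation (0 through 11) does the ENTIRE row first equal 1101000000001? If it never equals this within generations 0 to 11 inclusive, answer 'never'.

Answer: 11

Derivation:
Gen 0: 0010010110001
Gen 1 (rule 90): 0101100111010
Gen 2 (rule 86): 1100111001011
Gen 3 (rule 169): 1000110000110
Gen 4 (rule 90): 0101111001111
Gen 5 (rule 86): 1100001110001
Gen 6 (rule 169): 1001101100100
Gen 7 (rule 90): 0111101111010
Gen 8 (rule 86): 1000100001011
Gen 9 (rule 169): 0010001100110
Gen 10 (rule 90): 0101011111111
Gen 11 (rule 86): 1101000000001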